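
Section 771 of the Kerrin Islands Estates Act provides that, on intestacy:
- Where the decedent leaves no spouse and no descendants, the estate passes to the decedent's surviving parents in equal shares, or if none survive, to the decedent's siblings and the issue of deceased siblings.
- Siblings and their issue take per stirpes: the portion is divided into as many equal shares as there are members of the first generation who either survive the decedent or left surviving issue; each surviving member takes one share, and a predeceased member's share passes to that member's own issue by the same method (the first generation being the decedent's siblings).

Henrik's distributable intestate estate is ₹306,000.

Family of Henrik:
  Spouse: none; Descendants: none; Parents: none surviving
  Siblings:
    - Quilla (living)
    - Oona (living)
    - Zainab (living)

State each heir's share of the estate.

Quilla: ₹102,000; Oona: ₹102,000; Zainab: ₹102,000

The entire ₹306,000 passes to the siblings and their issue.
That amount (₹306,000) is divided into 3 shares of ₹102,000: Quilla, Oona, and Zainab each take ₹102,000.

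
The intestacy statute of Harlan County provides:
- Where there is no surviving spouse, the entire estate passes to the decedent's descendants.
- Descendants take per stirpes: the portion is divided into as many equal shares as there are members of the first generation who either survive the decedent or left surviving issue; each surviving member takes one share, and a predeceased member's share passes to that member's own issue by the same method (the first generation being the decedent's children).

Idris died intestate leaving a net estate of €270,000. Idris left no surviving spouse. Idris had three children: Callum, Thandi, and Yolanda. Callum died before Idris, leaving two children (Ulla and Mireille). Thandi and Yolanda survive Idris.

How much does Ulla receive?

Ulla receives €45,000.

The entire €270,000 passes to the descendants.
That amount (€270,000) is divided into 3 shares of €90,000: Thandi and Yolanda each take €90,000; Callum's €90,000 share passes to Callum's issue.
Callum's share (€90,000) is divided into 2 shares of €45,000: Ulla and Mireille each take €45,000.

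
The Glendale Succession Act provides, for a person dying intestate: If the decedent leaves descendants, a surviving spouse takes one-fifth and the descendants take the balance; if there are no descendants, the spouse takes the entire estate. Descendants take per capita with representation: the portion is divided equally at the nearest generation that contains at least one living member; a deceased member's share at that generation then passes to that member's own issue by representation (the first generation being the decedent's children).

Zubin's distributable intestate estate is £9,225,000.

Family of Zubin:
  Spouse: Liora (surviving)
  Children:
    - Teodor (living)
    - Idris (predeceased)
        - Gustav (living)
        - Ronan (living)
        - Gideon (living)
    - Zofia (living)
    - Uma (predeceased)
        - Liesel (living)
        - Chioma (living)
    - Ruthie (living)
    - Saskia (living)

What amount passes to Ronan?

Liora takes one-fifth of £9,225,000 = £1,845,000. The remaining £7,380,000 passes to the descendants.
The descendants' portion (£7,380,000) is divided into 6 shares of £1,230,000: Teodor, Zofia, Ruthie, and Saskia each take £1,230,000; Idris's £1,230,000 share passes to Idris's issue; Uma's £1,230,000 share passes to Uma's issue.
Idris's share (£1,230,000) is divided into 3 shares of £410,000: Gustav, Ronan, and Gideon each take £410,000.
Uma's share (£1,230,000) is divided into 2 shares of £615,000: Liesel and Chioma each take £615,000.

Ronan receives £410,000.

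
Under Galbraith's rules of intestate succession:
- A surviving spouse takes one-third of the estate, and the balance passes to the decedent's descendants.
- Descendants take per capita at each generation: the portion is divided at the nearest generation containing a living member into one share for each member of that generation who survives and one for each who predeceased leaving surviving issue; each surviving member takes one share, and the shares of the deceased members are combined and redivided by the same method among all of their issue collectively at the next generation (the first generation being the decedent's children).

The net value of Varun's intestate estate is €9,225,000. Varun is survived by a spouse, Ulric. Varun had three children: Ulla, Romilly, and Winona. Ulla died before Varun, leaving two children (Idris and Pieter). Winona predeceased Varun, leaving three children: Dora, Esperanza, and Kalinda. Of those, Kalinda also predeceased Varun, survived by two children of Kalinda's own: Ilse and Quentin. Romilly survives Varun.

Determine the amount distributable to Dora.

Ulric takes one-third of €9,225,000 = €3,075,000. The remaining €6,150,000 passes to the descendants.
The descendants' portion (€6,150,000) is divided at the children's generation into 3 shares of €2,050,000. Romilly takes €2,050,000. The 2 shares of the deceased (Ulla and Winona) are combined into a pool of €4,100,000.
That pool (€4,100,000) is divided at the grandchildren's generation into 5 shares of €820,000. Idris, Pieter, Dora, and Esperanza each take €820,000. The remaining share for the deceased Kalinda (€820,000) is carried to the next generation.
That pool (€820,000) is divided at the great-grandchildren's generation equally among Ilse and Quentin: €410,000 each.

Dora receives €820,000.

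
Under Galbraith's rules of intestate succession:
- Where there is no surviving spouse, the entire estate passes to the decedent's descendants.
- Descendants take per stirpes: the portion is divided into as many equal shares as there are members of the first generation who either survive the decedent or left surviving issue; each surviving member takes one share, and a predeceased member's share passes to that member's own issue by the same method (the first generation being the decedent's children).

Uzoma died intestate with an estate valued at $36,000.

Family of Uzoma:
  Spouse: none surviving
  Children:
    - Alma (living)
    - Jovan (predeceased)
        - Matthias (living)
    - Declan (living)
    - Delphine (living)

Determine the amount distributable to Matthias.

The entire $36,000 passes to the descendants.
That amount ($36,000) is divided into 4 shares of $9,000: Alma, Declan, and Delphine each take $9,000; Jovan's $9,000 share passes to Jovan's issue.
Jovan's share ($9,000) passes entirely to Matthias.

Matthias receives $9,000.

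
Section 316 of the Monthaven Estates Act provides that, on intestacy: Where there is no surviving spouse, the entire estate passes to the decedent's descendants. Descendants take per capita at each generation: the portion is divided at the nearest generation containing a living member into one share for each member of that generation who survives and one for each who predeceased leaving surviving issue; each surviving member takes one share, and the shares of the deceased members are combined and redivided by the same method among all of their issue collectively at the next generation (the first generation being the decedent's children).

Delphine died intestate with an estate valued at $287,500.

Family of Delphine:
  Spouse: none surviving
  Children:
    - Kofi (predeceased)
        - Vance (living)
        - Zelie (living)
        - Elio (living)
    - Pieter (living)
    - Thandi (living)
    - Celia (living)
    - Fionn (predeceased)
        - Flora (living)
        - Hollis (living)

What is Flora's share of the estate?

Flora receives $23,000.

The entire $287,500 passes to the descendants.
That amount ($287,500) is divided at the children's generation into 5 shares of $57,500. Pieter, Thandi, and Celia each take $57,500. The 2 shares of the deceased (Kofi and Fionn) are combined into a pool of $115,000.
That pool ($115,000) is divided at the grandchildren's generation equally among Vance, Zelie, Elio, Flora, and Hollis: $23,000 each.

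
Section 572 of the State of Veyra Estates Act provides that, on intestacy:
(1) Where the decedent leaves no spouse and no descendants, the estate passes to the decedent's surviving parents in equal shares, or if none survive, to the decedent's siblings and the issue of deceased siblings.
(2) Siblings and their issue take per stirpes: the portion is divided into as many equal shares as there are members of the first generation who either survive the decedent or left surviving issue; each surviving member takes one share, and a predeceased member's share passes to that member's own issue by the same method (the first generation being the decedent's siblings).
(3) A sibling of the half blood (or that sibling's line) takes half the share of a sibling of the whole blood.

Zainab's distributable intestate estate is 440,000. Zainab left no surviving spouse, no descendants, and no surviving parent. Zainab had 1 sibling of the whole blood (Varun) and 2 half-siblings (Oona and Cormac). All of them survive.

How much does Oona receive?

Oona receives 110,000.

The entire 440,000 passes to the siblings and their issue.
Counting each half-blood sibling's line as half a unit, there are 2 units in 440,000, so one unit is 220,000. Whole-blood lines (Varun) take 220,000 each; half-blood lines (Oona and Cormac) take 110,000 each.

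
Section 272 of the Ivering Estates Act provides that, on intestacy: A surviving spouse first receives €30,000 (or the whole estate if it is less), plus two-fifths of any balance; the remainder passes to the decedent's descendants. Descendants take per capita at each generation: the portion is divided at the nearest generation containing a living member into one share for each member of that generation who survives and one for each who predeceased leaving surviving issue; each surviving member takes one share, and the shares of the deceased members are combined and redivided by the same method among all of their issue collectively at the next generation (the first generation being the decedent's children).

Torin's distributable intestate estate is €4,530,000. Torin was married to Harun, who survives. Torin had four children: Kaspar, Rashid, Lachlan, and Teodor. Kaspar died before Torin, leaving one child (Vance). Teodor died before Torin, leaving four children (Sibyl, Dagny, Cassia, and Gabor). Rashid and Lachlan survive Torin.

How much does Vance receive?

Harun first takes €30,000, leaving a balance of €4,500,000. Harun then takes two-fifths of the balance (€1,800,000), for a total of €1,830,000. The remaining €2,700,000 passes to the descendants.
The descendants' portion (€2,700,000) is divided at the children's generation into 4 shares of €675,000. Rashid and Lachlan each take €675,000. The 2 shares of the deceased (Kaspar and Teodor) are combined into a pool of €1,350,000.
That pool (€1,350,000) is divided at the grandchildren's generation equally among Vance, Sibyl, Dagny, Cassia, and Gabor: €270,000 each.

Vance receives €270,000.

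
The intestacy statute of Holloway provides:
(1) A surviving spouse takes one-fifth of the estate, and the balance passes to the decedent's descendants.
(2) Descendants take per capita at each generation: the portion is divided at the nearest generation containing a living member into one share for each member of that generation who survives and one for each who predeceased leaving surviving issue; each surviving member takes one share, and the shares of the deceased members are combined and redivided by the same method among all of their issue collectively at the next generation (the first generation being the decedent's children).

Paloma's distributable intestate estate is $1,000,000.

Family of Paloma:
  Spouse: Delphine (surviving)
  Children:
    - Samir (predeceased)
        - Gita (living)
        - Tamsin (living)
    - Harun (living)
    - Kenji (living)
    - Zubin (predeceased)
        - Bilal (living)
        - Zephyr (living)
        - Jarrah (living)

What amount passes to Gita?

Delphine takes one-fifth of $1,000,000 = $200,000. The remaining $800,000 passes to the descendants.
The descendants' portion ($800,000) is divided at the children's generation into 4 shares of $200,000. Harun and Kenji each take $200,000. The 2 shares of the deceased (Samir and Zubin) are combined into a pool of $400,000.
That pool ($400,000) is divided at the grandchildren's generation equally among Gita, Tamsin, Bilal, Zephyr, and Jarrah: $80,000 each.

Gita receives $80,000.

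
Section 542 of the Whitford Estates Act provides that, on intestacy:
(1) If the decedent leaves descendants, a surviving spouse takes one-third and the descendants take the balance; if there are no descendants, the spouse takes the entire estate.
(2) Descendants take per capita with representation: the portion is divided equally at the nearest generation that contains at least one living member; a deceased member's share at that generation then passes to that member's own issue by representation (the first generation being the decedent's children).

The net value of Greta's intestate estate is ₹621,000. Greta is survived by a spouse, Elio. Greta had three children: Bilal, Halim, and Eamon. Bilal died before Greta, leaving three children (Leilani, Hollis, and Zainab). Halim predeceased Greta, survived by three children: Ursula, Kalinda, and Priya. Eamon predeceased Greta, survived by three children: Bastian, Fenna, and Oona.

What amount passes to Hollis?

Hollis receives ₹46,000.

Elio takes one-third of ₹621,000 = ₹207,000. The remaining ₹414,000 passes to the descendants.
No child survives, so the initial division is made at the grandchildren's generation.
The descendants' portion (₹414,000) is divided into 9 shares of ₹46,000: Leilani, Hollis, Zainab, Ursula, Kalinda, Priya, Bastian, Fenna, and Oona each take ₹46,000.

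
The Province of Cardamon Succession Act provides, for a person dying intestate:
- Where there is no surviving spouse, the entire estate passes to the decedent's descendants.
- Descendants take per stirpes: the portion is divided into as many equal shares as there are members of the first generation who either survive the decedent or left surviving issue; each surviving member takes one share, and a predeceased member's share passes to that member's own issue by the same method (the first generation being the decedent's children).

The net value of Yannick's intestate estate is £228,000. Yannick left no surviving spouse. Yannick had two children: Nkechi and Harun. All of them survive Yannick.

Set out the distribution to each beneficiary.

Nkechi: £114,000; Harun: £114,000

The entire £228,000 passes to the descendants.
That amount (£228,000) is divided into 2 shares of £114,000: Nkechi and Harun each take £114,000.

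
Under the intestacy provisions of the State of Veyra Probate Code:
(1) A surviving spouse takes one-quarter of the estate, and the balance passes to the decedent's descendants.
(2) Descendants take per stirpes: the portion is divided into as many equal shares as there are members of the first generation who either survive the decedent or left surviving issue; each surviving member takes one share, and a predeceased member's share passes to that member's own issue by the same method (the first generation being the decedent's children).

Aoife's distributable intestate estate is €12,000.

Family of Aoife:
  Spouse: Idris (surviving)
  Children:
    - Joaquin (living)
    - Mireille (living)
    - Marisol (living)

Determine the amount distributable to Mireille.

Mireille receives €3,000.

Idris takes one-quarter of €12,000 = €3,000. The remaining €9,000 passes to the descendants.
The descendants' portion (€9,000) is divided into 3 shares of €3,000: Joaquin, Mireille, and Marisol each take €3,000.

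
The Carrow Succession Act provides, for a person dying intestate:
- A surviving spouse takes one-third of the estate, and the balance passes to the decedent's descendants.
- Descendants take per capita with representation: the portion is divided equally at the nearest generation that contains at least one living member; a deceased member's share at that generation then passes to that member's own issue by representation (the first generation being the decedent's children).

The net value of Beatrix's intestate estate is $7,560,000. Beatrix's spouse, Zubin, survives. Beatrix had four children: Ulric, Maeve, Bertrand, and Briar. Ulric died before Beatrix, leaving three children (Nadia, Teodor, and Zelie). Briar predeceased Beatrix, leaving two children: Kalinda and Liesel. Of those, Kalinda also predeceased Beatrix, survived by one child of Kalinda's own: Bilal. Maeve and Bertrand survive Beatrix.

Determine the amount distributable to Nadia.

Zubin takes one-third of $7,560,000 = $2,520,000. The remaining $5,040,000 passes to the descendants.
The descendants' portion ($5,040,000) is divided into 4 shares of $1,260,000: Maeve and Bertrand each take $1,260,000; Ulric's $1,260,000 share passes to Ulric's issue; Briar's $1,260,000 share passes to Briar's issue.
Ulric's share ($1,260,000) is divided into 3 shares of $420,000: Nadia, Teodor, and Zelie each take $420,000.
Briar's share ($1,260,000) is divided into 2 shares of $630,000: Liesel takes $630,000; Kalinda's $630,000 share passes to Kalinda's issue.
Kalinda's share ($630,000) passes entirely to Bilal.

Nadia receives $420,000.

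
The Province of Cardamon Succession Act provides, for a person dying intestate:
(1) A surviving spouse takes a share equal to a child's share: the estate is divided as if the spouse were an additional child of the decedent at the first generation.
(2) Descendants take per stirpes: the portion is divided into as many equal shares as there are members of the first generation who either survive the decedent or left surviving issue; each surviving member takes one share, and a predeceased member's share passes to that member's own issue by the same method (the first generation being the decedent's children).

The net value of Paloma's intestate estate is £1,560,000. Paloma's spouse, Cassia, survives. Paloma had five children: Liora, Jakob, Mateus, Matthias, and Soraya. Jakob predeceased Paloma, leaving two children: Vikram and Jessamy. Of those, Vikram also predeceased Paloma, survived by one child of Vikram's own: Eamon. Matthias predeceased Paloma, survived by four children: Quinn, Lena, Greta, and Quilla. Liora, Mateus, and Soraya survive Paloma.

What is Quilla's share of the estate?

Quilla receives £65,000.

The spouse counts as an additional share at the children's level, so there are 6 primary shares of £260,000. Cassia takes one such share (£260,000).
The children's combined portion (£1,300,000) is divided into 5 shares of £260,000: Liora, Mateus, and Soraya each take £260,000; Jakob's £260,000 share passes to Jakob's issue; Matthias's £260,000 share passes to Matthias's issue.
Jakob's share (£260,000) is divided into 2 shares of £130,000: Jessamy takes £130,000; Vikram's £130,000 share passes to Vikram's issue.
Vikram's share (£130,000) passes entirely to Eamon.
Matthias's share (£260,000) is divided into 4 shares of £65,000: Quinn, Lena, Greta, and Quilla each take £65,000.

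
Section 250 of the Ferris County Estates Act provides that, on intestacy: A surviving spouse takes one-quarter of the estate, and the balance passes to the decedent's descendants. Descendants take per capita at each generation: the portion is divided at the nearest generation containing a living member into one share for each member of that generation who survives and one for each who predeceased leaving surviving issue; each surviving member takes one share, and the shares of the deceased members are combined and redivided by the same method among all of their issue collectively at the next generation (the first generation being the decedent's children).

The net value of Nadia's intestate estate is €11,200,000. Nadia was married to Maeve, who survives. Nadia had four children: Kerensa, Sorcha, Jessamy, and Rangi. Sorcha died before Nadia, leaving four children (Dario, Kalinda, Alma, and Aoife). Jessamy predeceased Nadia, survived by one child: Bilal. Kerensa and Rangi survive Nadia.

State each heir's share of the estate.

Maeve takes one-quarter of €11,200,000 = €2,800,000. The remaining €8,400,000 passes to the descendants.
The descendants' portion (€8,400,000) is divided at the children's generation into 4 shares of €2,100,000. Kerensa and Rangi each take €2,100,000. The 2 shares of the deceased (Sorcha and Jessamy) are combined into a pool of €4,200,000.
That pool (€4,200,000) is divided at the grandchildren's generation equally among Dario, Kalinda, Alma, Aoife, and Bilal: €840,000 each.

Maeve: €2,800,000; Kerensa: €2,100,000; Dario: €840,000; Kalinda: €840,000; Alma: €840,000; Aoife: €840,000; Bilal: €840,000; Rangi: €2,100,000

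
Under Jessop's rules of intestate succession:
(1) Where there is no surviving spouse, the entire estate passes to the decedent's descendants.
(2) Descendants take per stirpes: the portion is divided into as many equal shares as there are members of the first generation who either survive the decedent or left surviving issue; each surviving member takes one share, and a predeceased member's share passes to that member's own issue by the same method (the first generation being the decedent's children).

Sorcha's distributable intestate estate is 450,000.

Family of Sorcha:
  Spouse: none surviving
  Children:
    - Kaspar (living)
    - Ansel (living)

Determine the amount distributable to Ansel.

The entire 450,000 passes to the descendants.
That amount (450,000) is divided into 2 shares of 225,000: Kaspar and Ansel each take 225,000.

Ansel receives 225,000.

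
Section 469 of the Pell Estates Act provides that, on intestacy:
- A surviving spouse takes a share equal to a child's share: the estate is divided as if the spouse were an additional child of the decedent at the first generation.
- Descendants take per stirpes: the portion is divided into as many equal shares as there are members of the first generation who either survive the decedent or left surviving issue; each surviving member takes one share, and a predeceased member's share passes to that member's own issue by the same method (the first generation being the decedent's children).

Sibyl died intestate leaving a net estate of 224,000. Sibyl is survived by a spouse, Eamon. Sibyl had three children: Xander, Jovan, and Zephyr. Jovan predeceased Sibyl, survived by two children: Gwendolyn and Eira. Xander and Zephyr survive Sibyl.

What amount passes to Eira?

The spouse counts as an additional share at the children's level, so there are 4 primary shares of 56,000. Eamon takes one such share (56,000).
The children's combined portion (168,000) is divided into 3 shares of 56,000: Xander and Zephyr each take 56,000; Jovan's 56,000 share passes to Jovan's issue.
Jovan's share (56,000) is divided into 2 shares of 28,000: Gwendolyn and Eira each take 28,000.

Eira receives 28,000.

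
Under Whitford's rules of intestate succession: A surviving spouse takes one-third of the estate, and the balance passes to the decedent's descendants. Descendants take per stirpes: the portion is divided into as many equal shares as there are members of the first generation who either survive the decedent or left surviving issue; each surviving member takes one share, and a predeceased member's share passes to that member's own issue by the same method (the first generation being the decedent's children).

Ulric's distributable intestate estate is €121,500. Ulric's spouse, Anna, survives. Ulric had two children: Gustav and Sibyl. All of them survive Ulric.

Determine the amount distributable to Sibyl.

Anna takes one-third of €121,500 = €40,500. The remaining €81,000 passes to the descendants.
The descendants' portion (€81,000) is divided into 2 shares of €40,500: Gustav and Sibyl each take €40,500.

Sibyl receives €40,500.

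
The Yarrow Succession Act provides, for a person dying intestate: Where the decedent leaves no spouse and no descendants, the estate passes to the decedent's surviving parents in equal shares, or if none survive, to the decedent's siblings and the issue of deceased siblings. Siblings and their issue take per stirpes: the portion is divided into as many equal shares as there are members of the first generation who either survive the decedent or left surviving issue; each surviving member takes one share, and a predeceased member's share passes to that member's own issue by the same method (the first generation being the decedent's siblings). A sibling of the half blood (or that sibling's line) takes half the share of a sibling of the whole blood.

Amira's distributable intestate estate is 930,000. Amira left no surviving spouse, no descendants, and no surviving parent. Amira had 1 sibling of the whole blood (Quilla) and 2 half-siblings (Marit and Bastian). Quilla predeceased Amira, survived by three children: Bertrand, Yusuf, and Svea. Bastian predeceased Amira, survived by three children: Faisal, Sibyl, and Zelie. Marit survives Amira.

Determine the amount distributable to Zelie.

Zelie receives 77,500.

The entire 930,000 passes to the siblings and their issue.
Counting each half-blood sibling's line as half a unit, there are 2 units in 930,000, so one unit is 465,000. Whole-blood lines (Quilla) take 465,000 each; half-blood lines (Marit and Bastian) take 232,500 each.
Quilla's share (465,000) is divided into 3 shares of 155,000: Bertrand, Yusuf, and Svea each take 155,000.
Bastian's share (232,500) is divided into 3 shares of 77,500: Faisal, Sibyl, and Zelie each take 77,500.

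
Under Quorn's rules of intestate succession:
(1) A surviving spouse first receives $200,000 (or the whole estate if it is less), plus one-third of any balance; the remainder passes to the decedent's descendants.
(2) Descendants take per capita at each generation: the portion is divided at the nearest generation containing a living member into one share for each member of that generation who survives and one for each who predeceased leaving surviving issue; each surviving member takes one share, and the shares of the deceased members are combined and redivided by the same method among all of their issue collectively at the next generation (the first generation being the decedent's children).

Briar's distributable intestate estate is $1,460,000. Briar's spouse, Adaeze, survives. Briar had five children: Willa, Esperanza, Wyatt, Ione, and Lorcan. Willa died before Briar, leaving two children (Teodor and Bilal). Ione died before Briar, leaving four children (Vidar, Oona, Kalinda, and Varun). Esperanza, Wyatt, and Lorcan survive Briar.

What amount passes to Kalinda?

Adaeze first takes $200,000, leaving a balance of $1,260,000. Adaeze then takes one-third of the balance ($420,000), for a total of $620,000. The remaining $840,000 passes to the descendants.
The descendants' portion ($840,000) is divided at the children's generation into 5 shares of $168,000. Esperanza, Wyatt, and Lorcan each take $168,000. The 2 shares of the deceased (Willa and Ione) are combined into a pool of $336,000.
That pool ($336,000) is divided at the grandchildren's generation equally among Teodor, Bilal, Vidar, Oona, Kalinda, and Varun: $56,000 each.

Kalinda receives $56,000.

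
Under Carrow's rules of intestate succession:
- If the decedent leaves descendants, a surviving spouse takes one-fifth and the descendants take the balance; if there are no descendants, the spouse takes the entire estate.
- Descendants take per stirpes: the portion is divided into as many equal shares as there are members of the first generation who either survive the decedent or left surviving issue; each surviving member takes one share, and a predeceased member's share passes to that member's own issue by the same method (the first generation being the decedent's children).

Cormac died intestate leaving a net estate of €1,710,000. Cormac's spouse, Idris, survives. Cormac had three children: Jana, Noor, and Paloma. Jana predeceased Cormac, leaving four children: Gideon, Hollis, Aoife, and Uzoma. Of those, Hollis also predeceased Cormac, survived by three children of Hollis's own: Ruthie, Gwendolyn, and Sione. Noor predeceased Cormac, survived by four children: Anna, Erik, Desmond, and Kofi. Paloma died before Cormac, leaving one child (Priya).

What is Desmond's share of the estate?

Idris takes one-fifth of €1,710,000 = €342,000. The remaining €1,368,000 passes to the descendants.
The descendants' portion (€1,368,000) is divided into 3 shares of €456,000: Jana's €456,000 share passes to Jana's issue; Noor's €456,000 share passes to Noor's issue; Paloma's €456,000 share passes to Paloma's issue.
Jana's share (€456,000) is divided into 4 shares of €114,000: Gideon, Aoife, and Uzoma each take €114,000; Hollis's €114,000 share passes to Hollis's issue.
Hollis's share (€114,000) is divided into 3 shares of €38,000: Ruthie, Gwendolyn, and Sione each take €38,000.
Noor's share (€456,000) is divided into 4 shares of €114,000: Anna, Erik, Desmond, and Kofi each take €114,000.
Paloma's share (€456,000) passes entirely to Priya.

Desmond receives €114,000.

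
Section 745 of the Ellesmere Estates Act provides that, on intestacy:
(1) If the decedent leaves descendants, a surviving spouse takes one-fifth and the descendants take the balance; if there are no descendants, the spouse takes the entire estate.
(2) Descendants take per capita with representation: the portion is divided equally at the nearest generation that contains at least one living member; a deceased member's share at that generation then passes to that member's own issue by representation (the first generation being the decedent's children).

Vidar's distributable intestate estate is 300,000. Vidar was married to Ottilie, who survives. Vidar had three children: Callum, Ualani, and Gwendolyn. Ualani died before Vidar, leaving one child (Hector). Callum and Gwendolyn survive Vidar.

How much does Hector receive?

Ottilie takes one-fifth of 300,000 = 60,000. The remaining 240,000 passes to the descendants.
The descendants' portion (240,000) is divided into 3 shares of 80,000: Callum and Gwendolyn each take 80,000; Ualani's 80,000 share passes to Ualani's issue.
Ualani's share (80,000) passes entirely to Hector.

Hector receives 80,000.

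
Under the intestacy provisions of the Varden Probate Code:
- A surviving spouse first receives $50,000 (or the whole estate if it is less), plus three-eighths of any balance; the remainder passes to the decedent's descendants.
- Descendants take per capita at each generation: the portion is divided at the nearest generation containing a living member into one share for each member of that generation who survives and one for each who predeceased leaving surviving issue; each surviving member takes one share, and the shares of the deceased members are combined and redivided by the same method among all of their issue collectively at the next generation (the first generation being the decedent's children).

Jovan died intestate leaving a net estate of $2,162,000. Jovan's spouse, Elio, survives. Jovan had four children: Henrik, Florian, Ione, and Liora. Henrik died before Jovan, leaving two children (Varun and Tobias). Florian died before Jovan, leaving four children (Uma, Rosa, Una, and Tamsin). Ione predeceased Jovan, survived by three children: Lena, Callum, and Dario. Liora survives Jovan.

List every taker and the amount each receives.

Elio: $842,000; Varun: $110,000; Tobias: $110,000; Uma: $110,000; Rosa: $110,000; Una: $110,000; Tamsin: $110,000; Lena: $110,000; Callum: $110,000; Dario: $110,000; Liora: $330,000

Elio first takes $50,000, leaving a balance of $2,112,000. Elio then takes three-eighths of the balance ($792,000), for a total of $842,000. The remaining $1,320,000 passes to the descendants.
The descendants' portion ($1,320,000) is divided at the children's generation into 4 shares of $330,000. Liora takes $330,000. The 3 shares of the deceased (Henrik, Florian, and Ione) are combined into a pool of $990,000.
That pool ($990,000) is divided at the grandchildren's generation equally among Varun, Tobias, Uma, Rosa, Una, Tamsin, Lena, Callum, and Dario: $110,000 each.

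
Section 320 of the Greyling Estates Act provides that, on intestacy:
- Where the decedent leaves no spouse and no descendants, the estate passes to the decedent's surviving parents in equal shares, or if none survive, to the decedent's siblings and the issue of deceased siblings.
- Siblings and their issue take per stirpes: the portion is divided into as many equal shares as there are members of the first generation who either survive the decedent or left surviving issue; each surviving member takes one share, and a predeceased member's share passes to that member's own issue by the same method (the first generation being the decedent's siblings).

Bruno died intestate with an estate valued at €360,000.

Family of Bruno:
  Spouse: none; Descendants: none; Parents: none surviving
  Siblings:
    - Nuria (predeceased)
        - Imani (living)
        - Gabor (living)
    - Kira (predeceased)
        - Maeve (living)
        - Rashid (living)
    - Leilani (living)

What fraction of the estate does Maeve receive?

The entire €360,000 passes to the siblings and their issue.
That amount (€360,000) is divided into 3 shares of €120,000: Leilani takes €120,000; Nuria's €120,000 share passes to Nuria's issue; Kira's €120,000 share passes to Kira's issue.
Nuria's share (€120,000) is divided into 2 shares of €60,000: Imani and Gabor each take €60,000.
Kira's share (€120,000) is divided into 2 shares of €60,000: Maeve and Rashid each take €60,000.

Maeve receives 1/6 of the estate.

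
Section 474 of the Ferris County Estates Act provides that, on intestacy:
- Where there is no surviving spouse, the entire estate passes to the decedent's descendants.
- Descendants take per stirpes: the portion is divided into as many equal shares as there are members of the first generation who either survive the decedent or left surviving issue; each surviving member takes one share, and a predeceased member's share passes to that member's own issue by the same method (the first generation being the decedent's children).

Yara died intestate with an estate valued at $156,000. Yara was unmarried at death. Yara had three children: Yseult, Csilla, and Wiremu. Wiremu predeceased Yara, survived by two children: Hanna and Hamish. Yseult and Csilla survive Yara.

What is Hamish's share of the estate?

Hamish receives $26,000.

The entire $156,000 passes to the descendants.
That amount ($156,000) is divided into 3 shares of $52,000: Yseult and Csilla each take $52,000; Wiremu's $52,000 share passes to Wiremu's issue.
Wiremu's share ($52,000) is divided into 2 shares of $26,000: Hanna and Hamish each take $26,000.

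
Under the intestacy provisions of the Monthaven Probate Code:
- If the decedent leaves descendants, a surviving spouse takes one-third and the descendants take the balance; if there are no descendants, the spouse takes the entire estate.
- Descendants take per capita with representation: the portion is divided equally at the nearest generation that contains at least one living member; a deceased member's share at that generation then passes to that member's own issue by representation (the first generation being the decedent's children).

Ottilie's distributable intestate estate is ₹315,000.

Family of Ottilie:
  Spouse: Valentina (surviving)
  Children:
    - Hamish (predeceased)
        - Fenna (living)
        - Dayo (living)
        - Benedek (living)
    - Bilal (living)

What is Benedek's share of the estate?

Benedek receives ₹35,000.

Valentina takes one-third of ₹315,000 = ₹105,000. The remaining ₹210,000 passes to the descendants.
The descendants' portion (₹210,000) is divided into 2 shares of ₹105,000: Bilal takes ₹105,000; Hamish's ₹105,000 share passes to Hamish's issue.
Hamish's share (₹105,000) is divided into 3 shares of ₹35,000: Fenna, Dayo, and Benedek each take ₹35,000.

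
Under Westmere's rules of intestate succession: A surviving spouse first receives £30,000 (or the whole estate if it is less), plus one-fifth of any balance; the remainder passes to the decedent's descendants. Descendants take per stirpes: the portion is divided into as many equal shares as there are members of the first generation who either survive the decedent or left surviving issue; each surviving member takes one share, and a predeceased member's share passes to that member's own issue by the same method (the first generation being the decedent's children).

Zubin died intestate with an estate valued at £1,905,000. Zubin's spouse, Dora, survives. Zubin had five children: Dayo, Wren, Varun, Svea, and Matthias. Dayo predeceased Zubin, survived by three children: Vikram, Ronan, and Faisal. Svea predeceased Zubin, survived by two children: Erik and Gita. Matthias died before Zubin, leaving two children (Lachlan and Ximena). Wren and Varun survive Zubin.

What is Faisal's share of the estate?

Faisal receives £100,000.

Dora first takes £30,000, leaving a balance of £1,875,000. Dora then takes one-fifth of the balance (£375,000), for a total of £405,000. The remaining £1,500,000 passes to the descendants.
The descendants' portion (£1,500,000) is divided into 5 shares of £300,000: Wren and Varun each take £300,000; Dayo's £300,000 share passes to Dayo's issue; Svea's £300,000 share passes to Svea's issue; Matthias's £300,000 share passes to Matthias's issue.
Dayo's share (£300,000) is divided into 3 shares of £100,000: Vikram, Ronan, and Faisal each take £100,000.
Svea's share (£300,000) is divided into 2 shares of £150,000: Erik and Gita each take £150,000.
Matthias's share (£300,000) is divided into 2 shares of £150,000: Lachlan and Ximena each take £150,000.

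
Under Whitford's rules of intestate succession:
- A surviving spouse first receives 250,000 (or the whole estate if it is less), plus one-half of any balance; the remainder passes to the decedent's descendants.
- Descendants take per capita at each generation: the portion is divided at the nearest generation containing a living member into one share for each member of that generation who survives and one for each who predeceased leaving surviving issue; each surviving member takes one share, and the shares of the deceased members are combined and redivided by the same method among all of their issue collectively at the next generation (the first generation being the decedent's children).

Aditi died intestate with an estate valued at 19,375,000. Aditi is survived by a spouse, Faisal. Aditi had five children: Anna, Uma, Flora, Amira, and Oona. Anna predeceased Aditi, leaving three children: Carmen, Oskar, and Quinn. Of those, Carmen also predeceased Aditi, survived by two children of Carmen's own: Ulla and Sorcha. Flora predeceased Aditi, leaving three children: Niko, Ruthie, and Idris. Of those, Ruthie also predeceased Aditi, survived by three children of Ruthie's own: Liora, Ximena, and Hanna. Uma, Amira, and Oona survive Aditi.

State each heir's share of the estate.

Faisal first takes 250,000, leaving a balance of 19,125,000. Faisal then takes one-half of the balance (9,562,500), for a total of 9,812,500. The remaining 9,562,500 passes to the descendants.
The descendants' portion (9,562,500) is divided at the children's generation into 5 shares of 1,912,500. Uma, Amira, and Oona each take 1,912,500. The 2 shares of the deceased (Anna and Flora) are combined into a pool of 3,825,000.
That pool (3,825,000) is divided at the grandchildren's generation into 6 shares of 637,500. Oskar, Quinn, Niko, and Idris each take 637,500. The 2 shares of the deceased (Carmen and Ruthie) are combined into a pool of 1,275,000.
That pool (1,275,000) is divided at the great-grandchildren's generation equally among Ulla, Sorcha, Liora, Ximena, and Hanna: 255,000 each.

Faisal: 9,812,500; Ulla: 255,000; Sorcha: 255,000; Oskar: 637,500; Quinn: 637,500; Uma: 1,912,500; Niko: 637,500; Liora: 255,000; Ximena: 255,000; Hanna: 255,000; Idris: 637,500; Amira: 1,912,500; Oona: 1,912,500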